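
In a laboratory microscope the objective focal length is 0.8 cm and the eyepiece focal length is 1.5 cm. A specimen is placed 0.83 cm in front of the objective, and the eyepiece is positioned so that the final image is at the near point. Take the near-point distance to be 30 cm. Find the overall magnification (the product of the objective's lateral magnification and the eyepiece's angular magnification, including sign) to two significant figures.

-560

Objective: 1/d_i = 1/f_obj - 1/d_o = 1/0.8 - 1/0.83 = 0.04518 cm^-1, so d_i = 22.133 cm.
m_obj = -d_i/d_o = -22.133/0.83 = -26.667.
Eyepiece angular magnification (image at near point): M_eye = 1 + D/f_e = 1 + 30/1.5 = 21.000.
Overall M = m_obj x M_eye = (-26.667)(21.000) = -560.00.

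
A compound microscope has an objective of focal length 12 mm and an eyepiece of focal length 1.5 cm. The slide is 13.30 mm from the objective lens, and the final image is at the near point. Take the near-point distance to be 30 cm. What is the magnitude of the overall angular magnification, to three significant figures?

194

Convert to cm: f_obj = 12 mm = 1.2 cm; d_o = 13.30 mm = 1.33 cm.
Objective: 1/d_i = 1/f_obj - 1/d_o = 1/1.2 - 1/1.33 = 0.08145 cm^-1, so d_i = 12.277 cm.
m_obj = -d_i/d_o = -12.277/1.33 = -9.231.
Eyepiece angular magnification (image at near point): M_eye = 1 + D/f_e = 1 + 30/1.5 = 21.000.
Overall M = m_obj x M_eye = (-9.231)(21.000) = -193.85.
|M| = 193.85.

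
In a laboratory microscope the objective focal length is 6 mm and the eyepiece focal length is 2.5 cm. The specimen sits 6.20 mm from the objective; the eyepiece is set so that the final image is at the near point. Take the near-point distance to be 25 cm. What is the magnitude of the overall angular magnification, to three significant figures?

Convert to cm: f_obj = 6 mm = 0.6 cm; d_o = 6.20 mm = 0.62 cm.
Objective: 1/d_i = 1/f_obj - 1/d_o = 1/0.6 - 1/0.62 = 0.05376 cm^-1, so d_i = 18.600 cm.
m_obj = -d_i/d_o = -18.600/0.62 = -30.000.
Eyepiece angular magnification (image at near point): M_eye = 1 + D/f_e = 1 + 25/2.5 = 11.000.
Overall M = m_obj x M_eye = (-30.000)(11.000) = -330.00.
|M| = 330.00.

330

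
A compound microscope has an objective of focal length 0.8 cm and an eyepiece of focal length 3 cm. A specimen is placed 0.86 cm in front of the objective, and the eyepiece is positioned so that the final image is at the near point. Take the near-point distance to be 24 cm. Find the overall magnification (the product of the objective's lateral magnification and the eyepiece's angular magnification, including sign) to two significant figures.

-120

Objective: 1/d_i = 1/f_obj - 1/d_o = 1/0.8 - 1/0.86 = 0.08721 cm^-1, so d_i = 11.467 cm.
m_obj = -d_i/d_o = -11.467/0.86 = -13.333.
Eyepiece angular magnification (image at near point): M_eye = 1 + D/f_e = 1 + 24/3 = 9.000.
Overall M = m_obj x M_eye = (-13.333)(9.000) = -120.00.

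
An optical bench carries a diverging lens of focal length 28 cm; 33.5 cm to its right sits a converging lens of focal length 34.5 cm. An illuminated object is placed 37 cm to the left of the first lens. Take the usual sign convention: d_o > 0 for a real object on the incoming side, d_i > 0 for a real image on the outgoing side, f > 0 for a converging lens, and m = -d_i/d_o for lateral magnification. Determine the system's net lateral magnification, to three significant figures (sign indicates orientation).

-0.995

First lens: d_i1 = 1/(1/(-28) - 1/37) = -15.938 cm.
m_1 = -(-15.938)/37 = 0.4308.
The intermediate image is virtual, 15.938 cm to the left of lens 1, so d_o2 = L - d_i1 = 33.5 - (-15.938) = 49.438 cm.
Second lens: d_i2 = 1/(1/34.5 - 1/(49.438)) = 114.177 cm.
m_2 = -(114.177)/(49.438) = -2.3095.
The system's lateral magnification is m_1 m_2 = (0.4308)(-2.3095) = -0.9949.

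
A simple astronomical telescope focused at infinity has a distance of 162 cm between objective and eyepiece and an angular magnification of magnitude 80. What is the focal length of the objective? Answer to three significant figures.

160 cm

In normal adjustment the tube length equals f_obj + f_eye and |M| = f_obj/f_eye.
So f_obj = 80 f_eye and 80 f_eye + f_eye = 162 cm, giving f_eye = 162/81 = 2.000 cm and f_obj = 160.000 cm.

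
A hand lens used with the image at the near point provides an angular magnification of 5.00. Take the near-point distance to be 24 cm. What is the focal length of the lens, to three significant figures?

For the image at the near point, M = 1 + D/f.
f = D/(M - 1) = 24/(5.0 - 1) = 6.000 cm.

6.00 cm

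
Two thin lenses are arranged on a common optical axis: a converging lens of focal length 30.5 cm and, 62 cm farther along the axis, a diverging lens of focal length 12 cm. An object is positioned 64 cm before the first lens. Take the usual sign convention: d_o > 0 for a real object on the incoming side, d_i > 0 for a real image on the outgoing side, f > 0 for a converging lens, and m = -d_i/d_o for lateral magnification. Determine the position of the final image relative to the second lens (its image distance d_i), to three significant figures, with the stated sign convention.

Applying the thin-lens equation to the first lens, 1/30.5 = 1/64 + 1/d_i1, which gives d_i1 = 58.269 cm.
Object distance for lens 2: d_o2 = 62 - 58.269 = 3.731 cm.
Applying the thin-lens equation again with f_2 = -12 cm and d_o2 = 3.731 cm gives d_i2 = -2.846 cm.

-2.85 cm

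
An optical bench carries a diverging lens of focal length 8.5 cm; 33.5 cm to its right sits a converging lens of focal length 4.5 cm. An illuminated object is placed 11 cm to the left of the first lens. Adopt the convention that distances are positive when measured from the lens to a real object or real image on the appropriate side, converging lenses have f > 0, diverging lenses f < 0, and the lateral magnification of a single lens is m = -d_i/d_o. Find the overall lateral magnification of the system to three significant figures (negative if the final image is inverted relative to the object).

Lens 1: 1/d_i1 = 1/f_1 - 1/d_o1 = 1/(-8.5) - 1/11 = -0.20856 cm^-1, so d_i1 = -4.795 cm.
m_1 = -(-4.795)/11 = 0.4359.
The intermediate image is virtual, 4.795 cm to the left of lens 1, so d_o2 = L - d_i1 = 33.5 - (-4.795) = 38.295 cm.
Lens 2: 1/d_i2 = 1/f_2 - 1/d_o2 = 1/4.5 - 1/(38.295) = 0.19611 cm^-1, so d_i2 = 5.099 cm.
m_2 = -(5.099)/(38.295) = -0.1332.
The system's lateral magnification is m_1 m_2 = (0.4359)(-0.1332) = -0.0580.

-0.0580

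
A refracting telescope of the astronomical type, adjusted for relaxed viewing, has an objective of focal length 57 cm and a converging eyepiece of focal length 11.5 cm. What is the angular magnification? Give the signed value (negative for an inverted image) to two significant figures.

M = -f_obj/f_eye = -57/(11.5) = -4.957.

-5.0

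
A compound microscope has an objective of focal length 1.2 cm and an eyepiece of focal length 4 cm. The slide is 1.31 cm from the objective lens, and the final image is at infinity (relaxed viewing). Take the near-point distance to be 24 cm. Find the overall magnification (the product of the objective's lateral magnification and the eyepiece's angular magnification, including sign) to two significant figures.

Objective: 1/d_i = 1/f_obj - 1/d_o = 1/1.2 - 1/1.31 = 0.06997 cm^-1, so d_i = 14.291 cm.
m_obj = -d_i/d_o = -14.291/1.31 = -10.909.
Eyepiece angular magnification (image at infinity): M_eye = D/f_e = 24/4 = 6.000.
Overall M = m_obj x M_eye = (-10.909)(6.000) = -65.45.

-65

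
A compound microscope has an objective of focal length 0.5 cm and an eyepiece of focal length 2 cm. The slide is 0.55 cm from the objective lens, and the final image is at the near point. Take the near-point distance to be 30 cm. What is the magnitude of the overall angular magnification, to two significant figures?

160

Objective: 1/d_i = 1/f_obj - 1/d_o = 1/0.5 - 1/0.55 = 0.18182 cm^-1, so d_i = 5.500 cm.
m_obj = -d_i/d_o = -5.500/0.55 = -10.000.
Eyepiece angular magnification (image at near point): M_eye = 1 + D/f_e = 1 + 30/2 = 16.000.
Overall M = m_obj x M_eye = (-10.000)(16.000) = -160.00.
|M| = 160.00.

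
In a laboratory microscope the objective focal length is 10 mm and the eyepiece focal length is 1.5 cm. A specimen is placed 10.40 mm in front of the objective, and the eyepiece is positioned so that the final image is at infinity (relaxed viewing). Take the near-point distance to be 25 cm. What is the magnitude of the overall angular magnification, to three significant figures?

Convert to cm: f_obj = 10 mm = 1 cm; d_o = 10.40 mm = 1.04 cm.
Objective: 1/d_i = 1/f_obj - 1/d_o = 1/1 - 1/1.04 = 0.03846 cm^-1, so d_i = 26.000 cm.
m_obj = -d_i/d_o = -26.000/1.04 = -25.000.
Eyepiece angular magnification (image at infinity): M_eye = D/f_e = 25/1.5 = 16.667.
Overall M = m_obj x M_eye = (-25.000)(16.667) = -416.67.
|M| = 416.67.

417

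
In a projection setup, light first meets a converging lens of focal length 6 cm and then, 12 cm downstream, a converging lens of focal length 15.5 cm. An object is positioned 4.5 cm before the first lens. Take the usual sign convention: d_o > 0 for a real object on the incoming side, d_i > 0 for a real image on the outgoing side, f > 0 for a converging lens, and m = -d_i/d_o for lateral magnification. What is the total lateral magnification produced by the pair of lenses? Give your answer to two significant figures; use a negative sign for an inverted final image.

-4.3

First lens: d_i1 = 1/(1/6 - 1/4.5) = -18.000 cm.
m_1 = -(-18.000)/4.5 = 4.0000.
The intermediate image is virtual, 18.000 cm to the left of lens 1, so d_o2 = L - d_i1 = 12 - (-18.000) = 30.000 cm.
Second lens: d_i2 = 1/(1/15.5 - 1/(30.000)) = 32.069 cm.
m_2 = -(32.069)/(30.000) = -1.0690.
Overall magnification: m = m_1 m_2 = -4.2759.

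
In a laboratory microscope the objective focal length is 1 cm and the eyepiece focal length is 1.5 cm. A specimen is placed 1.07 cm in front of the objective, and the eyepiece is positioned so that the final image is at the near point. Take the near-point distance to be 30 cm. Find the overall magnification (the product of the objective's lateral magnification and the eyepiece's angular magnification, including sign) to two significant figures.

Objective: 1/d_i = 1/f_obj - 1/d_o = 1/1 - 1/1.07 = 0.06542 cm^-1, so d_i = 15.286 cm.
m_obj = -d_i/d_o = -15.286/1.07 = -14.286.
Eyepiece angular magnification (image at near point): M_eye = 1 + D/f_e = 1 + 30/1.5 = 21.000.
Overall M = m_obj x M_eye = (-14.286)(21.000) = -300.00.

-300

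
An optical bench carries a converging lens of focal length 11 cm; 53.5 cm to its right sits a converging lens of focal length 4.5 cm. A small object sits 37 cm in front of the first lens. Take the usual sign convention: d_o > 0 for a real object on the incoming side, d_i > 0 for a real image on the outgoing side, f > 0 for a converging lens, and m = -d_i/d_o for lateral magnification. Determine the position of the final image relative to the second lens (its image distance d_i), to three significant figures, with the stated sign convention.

First lens: d_i1 = 1/(1/11 - 1/37) = 15.654 cm.
The intermediate image is 15.654 cm to the right of lens 1, so d_o2 = L - d_i1 = 53.5 - 15.654 = 37.846 cm.
Second lens: d_i2 = 1/(1/4.5 - 1/(37.846)) = 5.107 cm.

5.11 cm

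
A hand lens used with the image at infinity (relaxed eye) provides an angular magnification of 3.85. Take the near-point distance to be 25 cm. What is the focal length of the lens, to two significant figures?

For the image at infinity, M = D/f.
f = D/M = 25/3.85 = 6.494 cm.

6.5 cm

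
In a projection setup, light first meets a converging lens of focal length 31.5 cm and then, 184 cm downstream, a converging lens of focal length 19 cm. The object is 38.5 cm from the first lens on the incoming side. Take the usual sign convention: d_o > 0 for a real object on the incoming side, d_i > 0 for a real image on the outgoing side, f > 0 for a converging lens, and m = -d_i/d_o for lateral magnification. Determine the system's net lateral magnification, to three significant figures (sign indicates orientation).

Lens 1: 1/d_i1 = 1/f_1 - 1/d_o1 = 1/31.5 - 1/38.5 = 0.00577 cm^-1, so d_i1 = 173.250 cm.
m_1 = -(173.250)/38.5 = -4.5000.
Object distance for lens 2: d_o2 = 184 - 173.250 = 10.750 cm.
Lens 2: 1/d_i2 = 1/f_2 - 1/d_o2 = 1/19 - 1/(10.750) = -0.04039 cm^-1, so d_i2 = -24.758 cm.
m_2 = -(-24.758)/(10.750) = 2.3030.
The system's lateral magnification is m_1 m_2 = (-4.5000)(2.3030) = -10.3636.

-10.4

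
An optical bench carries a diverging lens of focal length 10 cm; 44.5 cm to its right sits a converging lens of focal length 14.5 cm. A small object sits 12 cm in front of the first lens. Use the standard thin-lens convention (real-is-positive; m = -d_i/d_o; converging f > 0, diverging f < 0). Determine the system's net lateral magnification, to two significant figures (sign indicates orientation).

Applying the thin-lens equation to the first lens, 1/(-10) = 1/12 + 1/d_i1, which gives d_i1 = -5.455 cm.
Its lateral magnification is m_1 = -d_i1/d_o1 = -(-5.455)/12 = 0.4545.
The intermediate image is virtual, 5.455 cm to the left of lens 1, so d_o2 = L - d_i1 = 44.5 - (-5.455) = 49.955 cm.
Applying the thin-lens equation again with f_2 = 14.5 cm and d_o2 = 49.955 cm gives d_i2 = 20.430 cm.
m_2 = -(20.430)/(49.955) = -0.4090.
The system's lateral magnification is m_1 m_2 = (0.4545)(-0.4090) = -0.1859.

-0.19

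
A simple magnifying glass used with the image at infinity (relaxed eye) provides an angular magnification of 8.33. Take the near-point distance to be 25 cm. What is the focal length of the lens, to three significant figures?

3.00 cm

For the image at infinity, M = D/f.
f = D/M = 25/8.33 = 3.001 cm.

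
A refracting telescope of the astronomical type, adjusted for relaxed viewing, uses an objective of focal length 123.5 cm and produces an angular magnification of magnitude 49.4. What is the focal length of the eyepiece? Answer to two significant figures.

2.5 cm

|M| = f_obj/f_eye, so f_eye = f_obj/|M| = 123.5/49.4 = 2.500 cm.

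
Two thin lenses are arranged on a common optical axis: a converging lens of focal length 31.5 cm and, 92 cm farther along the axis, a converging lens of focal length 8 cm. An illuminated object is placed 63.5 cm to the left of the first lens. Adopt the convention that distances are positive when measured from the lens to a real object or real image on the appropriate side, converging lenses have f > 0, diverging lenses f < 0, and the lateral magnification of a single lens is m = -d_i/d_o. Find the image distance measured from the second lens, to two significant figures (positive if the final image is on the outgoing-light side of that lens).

11 cm

Lens 1: 1/d_i1 = 1/f_1 - 1/d_o1 = 1/31.5 - 1/63.5 = 0.01600 cm^-1, so d_i1 = 62.508 cm.
Object distance for lens 2: d_o2 = 92 - 62.508 = 29.492 cm.
Lens 2: 1/d_i2 = 1/f_2 - 1/d_o2 = 1/8 - 1/(29.492) = 0.09109 cm^-1, so d_i2 = 10.978 cm.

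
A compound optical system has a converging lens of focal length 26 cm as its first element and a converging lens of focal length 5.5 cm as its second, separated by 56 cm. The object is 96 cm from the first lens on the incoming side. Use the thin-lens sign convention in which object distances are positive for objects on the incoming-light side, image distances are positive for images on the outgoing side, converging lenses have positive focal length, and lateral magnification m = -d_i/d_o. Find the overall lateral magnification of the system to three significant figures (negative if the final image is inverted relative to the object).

Lens 1: 1/d_i1 = 1/f_1 - 1/d_o1 = 1/26 - 1/96 = 0.02804 cm^-1, so d_i1 = 35.657 cm.
m_1 = -(35.657)/96 = -0.3714.
That image sits 20.343 cm in front of the second lens, so d_o2 = 20.343 cm.
Lens 2: 1/d_i2 = 1/f_2 - 1/d_o2 = 1/5.5 - 1/(20.343) = 0.13266 cm^-1, so d_i2 = 7.538 cm.
m_2 = -(7.538)/(20.343) = -0.3705.
Overall magnification: m = m_1 m_2 = 0.1376.

0.138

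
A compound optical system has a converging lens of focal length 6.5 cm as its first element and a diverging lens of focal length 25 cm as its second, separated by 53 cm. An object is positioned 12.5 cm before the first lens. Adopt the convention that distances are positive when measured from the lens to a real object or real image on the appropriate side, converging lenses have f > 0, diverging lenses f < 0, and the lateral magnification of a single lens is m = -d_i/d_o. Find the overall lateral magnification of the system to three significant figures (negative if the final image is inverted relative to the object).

-0.420

First lens: d_i1 = 1/(1/6.5 - 1/12.5) = 13.542 cm.
m_1 = -(13.542)/12.5 = -1.0833.
That image sits 39.458 cm in front of the second lens, so d_o2 = 39.458 cm.
Second lens: d_i2 = 1/(1/(-25) - 1/(39.458)) = -15.304 cm.
m_2 = -(-15.304)/(39.458) = 0.3878.
Overall magnification: m = m_1 m_2 = -0.4202.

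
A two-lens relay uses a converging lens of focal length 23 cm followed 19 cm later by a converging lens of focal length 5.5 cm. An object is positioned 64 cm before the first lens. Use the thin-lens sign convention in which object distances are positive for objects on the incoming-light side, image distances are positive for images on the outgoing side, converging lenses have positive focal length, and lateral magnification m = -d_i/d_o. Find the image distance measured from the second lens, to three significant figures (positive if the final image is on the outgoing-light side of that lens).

Lens 1: 1/d_i1 = 1/f_1 - 1/d_o1 = 1/23 - 1/64 = 0.02785 cm^-1, so d_i1 = 35.902 cm.
This image would form 35.902 cm past lens 1, i.e. 16.902 cm beyond lens 2, so it is a virtual object for lens 2: d_o2 = 19 - 35.902 = -16.902 cm.
Lens 2: 1/d_i2 = 1/f_2 - 1/d_o2 = 1/5.5 - 1/(-16.902) = 0.24098 cm^-1, so d_i2 = 4.150 cm.

4.15 cm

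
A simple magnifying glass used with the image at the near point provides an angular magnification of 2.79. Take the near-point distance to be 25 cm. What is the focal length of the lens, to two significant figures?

For the image at the near point, M = 1 + D/f.
f = D/(M - 1) = 25/(2.79 - 1) = 13.966 cm.

14 cm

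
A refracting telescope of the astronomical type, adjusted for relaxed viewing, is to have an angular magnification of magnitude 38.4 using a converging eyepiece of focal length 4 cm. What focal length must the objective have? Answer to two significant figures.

150 cm

|M| = f_obj/|f_eye|, so f_obj = |M| x |f_eye| = 38.4 x 4 = 153.600 cm.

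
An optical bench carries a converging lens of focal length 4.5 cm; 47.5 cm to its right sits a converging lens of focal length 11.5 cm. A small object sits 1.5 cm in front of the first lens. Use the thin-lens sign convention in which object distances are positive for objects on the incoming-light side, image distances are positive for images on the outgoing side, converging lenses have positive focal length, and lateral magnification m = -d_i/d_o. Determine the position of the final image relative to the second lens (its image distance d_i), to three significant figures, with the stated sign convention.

15.0 cm

First lens: d_i1 = 1/(1/4.5 - 1/1.5) = -2.250 cm.
With d_i1 < 0 the first image is virtual and lies on the object side; the object distance for lens 2 is d_o2 = 47.5 - (-2.250) = 49.750 cm.
Second lens: d_i2 = 1/(1/11.5 - 1/(49.750)) = 14.958 cm.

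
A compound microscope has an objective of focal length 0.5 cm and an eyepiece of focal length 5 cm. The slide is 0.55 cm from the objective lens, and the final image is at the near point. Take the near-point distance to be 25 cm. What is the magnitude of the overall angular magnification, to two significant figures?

Objective: 1/d_i = 1/f_obj - 1/d_o = 1/0.5 - 1/0.55 = 0.18182 cm^-1, so d_i = 5.500 cm.
m_obj = -d_i/d_o = -5.500/0.55 = -10.000.
Eyepiece angular magnification (image at near point): M_eye = 1 + D/f_e = 1 + 25/5 = 6.000.
Overall M = m_obj x M_eye = (-10.000)(6.000) = -60.00.
|M| = 60.00.

60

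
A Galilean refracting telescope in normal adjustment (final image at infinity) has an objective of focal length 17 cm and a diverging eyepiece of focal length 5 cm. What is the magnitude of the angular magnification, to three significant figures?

3.40

|M| = f_obj/|f_eye| = 17/5 = 3.400.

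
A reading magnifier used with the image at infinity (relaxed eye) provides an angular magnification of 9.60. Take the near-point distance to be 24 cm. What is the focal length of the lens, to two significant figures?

For the image at infinity, M = D/f.
f = D/M = 24/9.6 = 2.500 cm.

2.5 cm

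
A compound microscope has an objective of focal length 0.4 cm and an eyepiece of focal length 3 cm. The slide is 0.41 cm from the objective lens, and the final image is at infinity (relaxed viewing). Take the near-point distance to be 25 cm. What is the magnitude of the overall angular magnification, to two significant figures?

330

Objective: 1/d_i = 1/f_obj - 1/d_o = 1/0.4 - 1/0.41 = 0.06098 cm^-1, so d_i = 16.400 cm.
m_obj = -d_i/d_o = -16.400/0.41 = -40.000.
Eyepiece angular magnification (image at infinity): M_eye = D/f_e = 25/3 = 8.333.
Overall M = m_obj x M_eye = (-40.000)(8.333) = -333.33.
|M| = 333.33.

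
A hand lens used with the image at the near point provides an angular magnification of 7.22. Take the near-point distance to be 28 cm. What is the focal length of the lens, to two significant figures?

4.5 cm

For the image at the near point, M = 1 + D/f.
f = D/(M - 1) = 28/(7.22 - 1) = 4.502 cm.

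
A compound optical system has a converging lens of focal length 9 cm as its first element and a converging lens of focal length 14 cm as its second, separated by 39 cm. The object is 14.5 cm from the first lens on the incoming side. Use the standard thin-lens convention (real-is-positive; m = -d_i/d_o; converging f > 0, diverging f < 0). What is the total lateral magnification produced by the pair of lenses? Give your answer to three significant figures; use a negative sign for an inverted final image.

First lens: d_i1 = 1/(1/9 - 1/14.5) = 23.727 cm.
m_1 = -(23.727)/14.5 = -1.6364.
That image sits 15.273 cm in front of the second lens, so d_o2 = 15.273 cm.
Second lens: d_i2 = 1/(1/14 - 1/(15.273)) = 168.000 cm.
m_2 = -(168.000)/(15.273) = -11.0000.
Overall magnification: m = m_1 m_2 = 18.0000.

18.0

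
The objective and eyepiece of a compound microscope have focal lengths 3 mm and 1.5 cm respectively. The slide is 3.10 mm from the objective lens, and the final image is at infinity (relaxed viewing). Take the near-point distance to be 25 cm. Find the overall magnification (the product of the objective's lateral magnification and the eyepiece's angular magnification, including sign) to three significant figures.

Convert to cm: f_obj = 3 mm = 0.3 cm; d_o = 3.10 mm = 0.31 cm.
Objective: 1/d_i = 1/f_obj - 1/d_o = 1/0.3 - 1/0.31 = 0.10753 cm^-1, so d_i = 9.300 cm.
m_obj = -d_i/d_o = -9.300/0.31 = -30.000.
Eyepiece angular magnification (image at infinity): M_eye = D/f_e = 25/1.5 = 16.667.
Overall M = m_obj x M_eye = (-30.000)(16.667) = -500.00.

-500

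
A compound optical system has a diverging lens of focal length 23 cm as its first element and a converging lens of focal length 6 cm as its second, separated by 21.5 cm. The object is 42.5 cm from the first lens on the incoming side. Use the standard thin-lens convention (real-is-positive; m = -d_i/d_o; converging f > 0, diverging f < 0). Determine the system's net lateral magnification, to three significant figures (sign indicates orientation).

-0.0693

Lens 1: 1/d_i1 = 1/f_1 - 1/d_o1 = 1/(-23) - 1/42.5 = -0.06701 cm^-1, so d_i1 = -14.924 cm.
m_1 = -(-14.924)/42.5 = 0.3511.
The intermediate image is virtual, 14.924 cm to the left of lens 1, so d_o2 = L - d_i1 = 21.5 - (-14.924) = 36.424 cm.
Lens 2: 1/d_i2 = 1/f_2 - 1/d_o2 = 1/6 - 1/(36.424) = 0.13921 cm^-1, so d_i2 = 7.183 cm.
m_2 = -(7.183)/(36.424) = -0.1972.
The system's lateral magnification is m_1 m_2 = (0.3511)(-0.1972) = -0.0693.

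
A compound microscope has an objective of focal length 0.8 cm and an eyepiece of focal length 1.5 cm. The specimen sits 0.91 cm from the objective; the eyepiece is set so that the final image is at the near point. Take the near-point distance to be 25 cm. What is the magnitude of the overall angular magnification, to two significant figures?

130

Objective: 1/d_i = 1/f_obj - 1/d_o = 1/0.8 - 1/0.91 = 0.15110 cm^-1, so d_i = 6.618 cm.
m_obj = -d_i/d_o = -6.618/0.91 = -7.273.
Eyepiece angular magnification (image at near point): M_eye = 1 + D/f_e = 1 + 25/1.5 = 17.667.
Overall M = m_obj x M_eye = (-7.273)(17.667) = -128.48.
|M| = 128.48.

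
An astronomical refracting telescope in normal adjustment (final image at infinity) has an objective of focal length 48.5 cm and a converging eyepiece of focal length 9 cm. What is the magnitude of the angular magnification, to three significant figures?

|M| = f_obj/|f_eye| = 48.5/9 = 5.389.

5.39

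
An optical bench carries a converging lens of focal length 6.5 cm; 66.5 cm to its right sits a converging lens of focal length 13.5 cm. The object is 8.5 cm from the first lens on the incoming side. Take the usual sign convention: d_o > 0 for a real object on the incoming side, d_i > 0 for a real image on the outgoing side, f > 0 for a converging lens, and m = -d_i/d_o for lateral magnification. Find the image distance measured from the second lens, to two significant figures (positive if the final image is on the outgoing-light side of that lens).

Applying the thin-lens equation to the first lens, 1/6.5 = 1/8.5 + 1/d_i1, which gives d_i1 = 27.625 cm.
Object distance for lens 2: d_o2 = 66.5 - 27.625 = 38.875 cm.
Applying the thin-lens equation again with f_2 = 13.5 cm and d_o2 = 38.875 cm gives d_i2 = 20.682 cm.

21 cm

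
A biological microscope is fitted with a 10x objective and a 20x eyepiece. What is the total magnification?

The overall magnification of a compound microscope is the product of the objective and eyepiece magnifications:
M = M_obj x M_eye = 10 x 20 = 200.

200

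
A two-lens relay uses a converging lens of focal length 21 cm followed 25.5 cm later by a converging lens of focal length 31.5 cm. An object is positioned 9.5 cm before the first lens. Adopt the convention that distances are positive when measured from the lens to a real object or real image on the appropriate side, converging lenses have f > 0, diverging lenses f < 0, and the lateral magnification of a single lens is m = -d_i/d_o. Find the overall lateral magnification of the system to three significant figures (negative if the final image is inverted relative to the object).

First lens: d_i1 = 1/(1/21 - 1/9.5) = -17.348 cm.
m_1 = -(-17.348)/9.5 = 1.8261.
With d_i1 < 0 the first image is virtual and lies on the object side; the object distance for lens 2 is d_o2 = 25.5 - (-17.348) = 42.848 cm.
Second lens: d_i2 = 1/(1/31.5 - 1/(42.848)) = 118.940 cm.
m_2 = -(118.940)/(42.848) = -2.7759.
Overall magnification: m = m_1 m_2 = -5.0690.

-5.07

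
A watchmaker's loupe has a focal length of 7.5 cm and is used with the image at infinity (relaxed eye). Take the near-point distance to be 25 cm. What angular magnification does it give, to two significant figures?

M = D/f = 25/7.5 = 3.333.

3.3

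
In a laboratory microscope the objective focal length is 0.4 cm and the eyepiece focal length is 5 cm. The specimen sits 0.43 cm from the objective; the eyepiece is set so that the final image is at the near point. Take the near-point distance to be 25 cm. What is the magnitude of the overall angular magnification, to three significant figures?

80.0

Objective: 1/d_i = 1/f_obj - 1/d_o = 1/0.4 - 1/0.43 = 0.17442 cm^-1, so d_i = 5.733 cm.
m_obj = -d_i/d_o = -5.733/0.43 = -13.333.
Eyepiece angular magnification (image at near point): M_eye = 1 + D/f_e = 1 + 25/5 = 6.000.
Overall M = m_obj x M_eye = (-13.333)(6.000) = -80.00.
|M| = 80.00.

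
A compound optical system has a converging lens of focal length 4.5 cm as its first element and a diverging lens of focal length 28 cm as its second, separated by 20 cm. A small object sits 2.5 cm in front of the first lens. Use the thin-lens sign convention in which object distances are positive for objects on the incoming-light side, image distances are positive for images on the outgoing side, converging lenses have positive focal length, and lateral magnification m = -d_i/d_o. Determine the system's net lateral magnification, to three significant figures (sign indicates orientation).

Applying the thin-lens equation to the first lens, 1/4.5 = 1/2.5 + 1/d_i1, which gives d_i1 = -5.625 cm.
Its lateral magnification is m_1 = -d_i1/d_o1 = -(-5.625)/2.5 = 2.2500.
With d_i1 < 0 the first image is virtual and lies on the object side; the object distance for lens 2 is d_o2 = 20 - (-5.625) = 25.625 cm.
Applying the thin-lens equation again with f_2 = -28 cm and d_o2 = 25.625 cm gives d_i2 = -13.380 cm.
m_2 = -(-13.380)/(25.625) = 0.5221.
The system's lateral magnification is m_1 m_2 = (2.2500)(0.5221) = 1.1748.

1.17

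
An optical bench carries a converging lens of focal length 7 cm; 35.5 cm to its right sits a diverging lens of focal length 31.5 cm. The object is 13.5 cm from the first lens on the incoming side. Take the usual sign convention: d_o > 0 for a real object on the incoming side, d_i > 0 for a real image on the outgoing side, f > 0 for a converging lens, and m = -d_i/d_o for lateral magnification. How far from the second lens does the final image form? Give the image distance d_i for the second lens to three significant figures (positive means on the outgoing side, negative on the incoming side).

First lens: d_i1 = 1/(1/7 - 1/13.5) = 14.538 cm.
The intermediate image is 14.538 cm to the right of lens 1, so d_o2 = L - d_i1 = 35.5 - 14.538 = 20.962 cm.
Second lens: d_i2 = 1/(1/(-31.5) - 1/(20.962)) = -12.586 cm.

-12.6 cm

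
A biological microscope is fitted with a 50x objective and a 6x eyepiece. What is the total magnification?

The overall magnification of a compound microscope is the product of the objective and eyepiece magnifications:
M = M_obj x M_eye = 50 x 6 = 300.

300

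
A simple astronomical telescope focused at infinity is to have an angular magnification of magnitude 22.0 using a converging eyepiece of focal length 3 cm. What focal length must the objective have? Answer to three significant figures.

66.0 cm

|M| = f_obj/|f_eye|, so f_obj = |M| x |f_eye| = 22.0 x 3 = 66.000 cm.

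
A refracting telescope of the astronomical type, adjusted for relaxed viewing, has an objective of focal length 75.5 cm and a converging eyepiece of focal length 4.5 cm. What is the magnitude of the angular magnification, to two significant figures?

17

|M| = f_obj/|f_eye| = 75.5/4.5 = 16.778.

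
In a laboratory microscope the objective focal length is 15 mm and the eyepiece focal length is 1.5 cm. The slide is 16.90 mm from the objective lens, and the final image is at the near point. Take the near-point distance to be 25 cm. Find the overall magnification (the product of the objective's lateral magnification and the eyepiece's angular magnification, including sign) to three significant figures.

-139

Convert to cm: f_obj = 15 mm = 1.5 cm; d_o = 16.90 mm = 1.69 cm.
Objective: 1/d_i = 1/f_obj - 1/d_o = 1/1.5 - 1/1.69 = 0.07495 cm^-1, so d_i = 13.342 cm.
m_obj = -d_i/d_o = -13.342/1.69 = -7.895.
Eyepiece angular magnification (image at near point): M_eye = 1 + D/f_e = 1 + 25/1.5 = 17.667.
Overall M = m_obj x M_eye = (-7.895)(17.667) = -139.47.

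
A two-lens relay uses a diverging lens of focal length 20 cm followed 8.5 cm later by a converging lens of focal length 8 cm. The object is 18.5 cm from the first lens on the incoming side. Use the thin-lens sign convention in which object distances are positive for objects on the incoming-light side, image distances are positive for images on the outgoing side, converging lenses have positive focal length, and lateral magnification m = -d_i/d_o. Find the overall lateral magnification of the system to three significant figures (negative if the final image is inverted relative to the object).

First lens: d_i1 = 1/(1/(-20) - 1/18.5) = -9.610 cm.
m_1 = -(-9.610)/18.5 = 0.5195.
With d_i1 < 0 the first image is virtual and lies on the object side; the object distance for lens 2 is d_o2 = 8.5 - (-9.610) = 18.110 cm.
Second lens: d_i2 = 1/(1/8 - 1/(18.110)) = 14.330 cm.
m_2 = -(14.330)/(18.110) = -0.7913.
The system's lateral magnification is m_1 m_2 = (0.5195)(-0.7913) = -0.4110.

-0.411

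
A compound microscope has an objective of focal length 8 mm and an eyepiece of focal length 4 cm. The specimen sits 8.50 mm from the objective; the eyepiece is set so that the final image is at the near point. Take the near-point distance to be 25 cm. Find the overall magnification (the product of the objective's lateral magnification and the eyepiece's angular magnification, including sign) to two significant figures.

Convert to cm: f_obj = 8 mm = 0.8 cm; d_o = 8.50 mm = 0.85 cm.
Objective: 1/d_i = 1/f_obj - 1/d_o = 1/0.8 - 1/0.85 = 0.07353 cm^-1, so d_i = 13.600 cm.
m_obj = -d_i/d_o = -13.600/0.85 = -16.000.
Eyepiece angular magnification (image at near point): M_eye = 1 + D/f_e = 1 + 25/4 = 7.250.
Overall M = m_obj x M_eye = (-16.000)(7.250) = -116.00.

-120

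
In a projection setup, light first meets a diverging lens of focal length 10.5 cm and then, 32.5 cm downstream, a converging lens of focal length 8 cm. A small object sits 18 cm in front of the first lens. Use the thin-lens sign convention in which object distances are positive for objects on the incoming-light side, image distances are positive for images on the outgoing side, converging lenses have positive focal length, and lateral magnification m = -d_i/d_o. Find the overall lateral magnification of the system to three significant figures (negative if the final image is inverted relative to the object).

Lens 1: 1/d_i1 = 1/f_1 - 1/d_o1 = 1/(-10.5) - 1/18 = -0.15079 cm^-1, so d_i1 = -6.632 cm.
m_1 = -(-6.632)/18 = 0.3684.
With d_i1 < 0 the first image is virtual and lies on the object side; the object distance for lens 2 is d_o2 = 32.5 - (-6.632) = 39.132 cm.
Lens 2: 1/d_i2 = 1/f_2 - 1/d_o2 = 1/8 - 1/(39.132) = 0.09945 cm^-1, so d_i2 = 10.056 cm.
m_2 = -(10.056)/(39.132) = -0.2570.
Total m = m_1 x m_2 = (0.3684)(-0.2570) = -0.0947.

-0.0947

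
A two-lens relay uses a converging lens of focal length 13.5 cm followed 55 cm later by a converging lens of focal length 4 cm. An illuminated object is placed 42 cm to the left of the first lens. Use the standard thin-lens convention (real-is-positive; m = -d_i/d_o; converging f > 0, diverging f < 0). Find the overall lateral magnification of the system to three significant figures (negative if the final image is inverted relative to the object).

0.0609

Lens 1: 1/d_i1 = 1/f_1 - 1/d_o1 = 1/13.5 - 1/42 = 0.05026 cm^-1, so d_i1 = 19.895 cm.
m_1 = -(19.895)/42 = -0.4737.
That image sits 35.105 cm in front of the second lens, so d_o2 = 35.105 cm.
Lens 2: 1/d_i2 = 1/f_2 - 1/d_o2 = 1/4 - 1/(35.105) = 0.22151 cm^-1, so d_i2 = 4.514 cm.
m_2 = -(4.514)/(35.105) = -0.1286.
Total m = m_1 x m_2 = (-0.4737)(-0.1286) = 0.0609.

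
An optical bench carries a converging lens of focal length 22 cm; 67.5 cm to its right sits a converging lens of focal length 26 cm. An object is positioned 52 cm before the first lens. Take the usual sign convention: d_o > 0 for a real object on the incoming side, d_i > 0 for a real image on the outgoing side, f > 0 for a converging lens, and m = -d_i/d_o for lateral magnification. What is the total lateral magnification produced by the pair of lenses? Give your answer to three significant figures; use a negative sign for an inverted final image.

Applying the thin-lens equation to the first lens, 1/22 = 1/52 + 1/d_i1, which gives d_i1 = 38.133 cm.
Its lateral magnification is m_1 = -d_i1/d_o1 = -(38.133)/52 = -0.7333.
That image sits 29.367 cm in front of the second lens, so d_o2 = 29.367 cm.
Applying the thin-lens equation again with f_2 = 26 cm and d_o2 = 29.367 cm gives d_i2 = 226.792 cm.
m_2 = -(226.792)/(29.367) = -7.7228.
The system's lateral magnification is m_1 m_2 = (-0.7333)(-7.7228) = 5.6634.

5.66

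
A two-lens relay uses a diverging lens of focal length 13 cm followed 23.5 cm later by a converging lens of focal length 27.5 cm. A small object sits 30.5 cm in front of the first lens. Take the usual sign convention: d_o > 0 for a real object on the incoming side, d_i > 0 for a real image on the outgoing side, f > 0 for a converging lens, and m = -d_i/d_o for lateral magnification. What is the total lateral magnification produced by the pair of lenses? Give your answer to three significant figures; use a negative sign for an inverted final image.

First lens: d_i1 = 1/(1/(-13) - 1/30.5) = -9.115 cm.
m_1 = -(-9.115)/30.5 = 0.2989.
With d_i1 < 0 the first image is virtual and lies on the object side; the object distance for lens 2 is d_o2 = 23.5 - (-9.115) = 32.615 cm.
Second lens: d_i2 = 1/(1/27.5 - 1/(32.615)) = 175.351 cm.
m_2 = -(175.351)/(32.615) = -5.3764.
The system's lateral magnification is m_1 m_2 = (0.2989)(-5.3764) = -1.6067.

-1.61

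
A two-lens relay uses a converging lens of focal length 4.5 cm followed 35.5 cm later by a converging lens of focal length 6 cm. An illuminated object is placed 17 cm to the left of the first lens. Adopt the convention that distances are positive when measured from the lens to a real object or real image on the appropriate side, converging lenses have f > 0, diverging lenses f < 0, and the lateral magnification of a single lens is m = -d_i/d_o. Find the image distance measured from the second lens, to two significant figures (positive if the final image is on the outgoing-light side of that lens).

7.5 cm

Applying the thin-lens equation to the first lens, 1/4.5 = 1/17 + 1/d_i1, which gives d_i1 = 6.120 cm.
Object distance for lens 2: d_o2 = 35.5 - 6.120 = 29.380 cm.
Applying the thin-lens equation again with f_2 = 6 cm and d_o2 = 29.380 cm gives d_i2 = 7.540 cm.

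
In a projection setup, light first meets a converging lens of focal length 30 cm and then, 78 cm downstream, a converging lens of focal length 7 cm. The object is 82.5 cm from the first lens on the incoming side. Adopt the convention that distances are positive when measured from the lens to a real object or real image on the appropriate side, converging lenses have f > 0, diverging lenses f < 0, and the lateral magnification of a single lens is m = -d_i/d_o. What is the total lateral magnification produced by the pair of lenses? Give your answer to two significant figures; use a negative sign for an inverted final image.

0.17

Applying the thin-lens equation to the first lens, 1/30 = 1/82.5 + 1/d_i1, which gives d_i1 = 47.143 cm.
Its lateral magnification is m_1 = -d_i1/d_o1 = -(47.143)/82.5 = -0.5714.
That image sits 30.857 cm in front of the second lens, so d_o2 = 30.857 cm.
Applying the thin-lens equation again with f_2 = 7 cm and d_o2 = 30.857 cm gives d_i2 = 9.054 cm.
m_2 = -(9.054)/(30.857) = -0.2934.
Overall magnification: m = m_1 m_2 = 0.1677.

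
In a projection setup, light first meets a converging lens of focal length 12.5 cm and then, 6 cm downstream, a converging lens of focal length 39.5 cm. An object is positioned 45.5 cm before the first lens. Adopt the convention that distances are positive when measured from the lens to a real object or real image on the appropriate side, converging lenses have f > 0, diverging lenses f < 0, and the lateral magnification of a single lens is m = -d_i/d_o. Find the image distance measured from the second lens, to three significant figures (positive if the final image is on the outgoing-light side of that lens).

8.75 cm

Applying the thin-lens equation to the first lens, 1/12.5 = 1/45.5 + 1/d_i1, which gives d_i1 = 17.235 cm.
Since 17.235 cm > 6 cm, the first image lies past the second lens and serves as a virtual object: d_o2 = L - d_i1 = -11.235 cm.
Applying the thin-lens equation again with f_2 = 39.5 cm and d_o2 = -11.235 cm gives d_i2 = 8.747 cm.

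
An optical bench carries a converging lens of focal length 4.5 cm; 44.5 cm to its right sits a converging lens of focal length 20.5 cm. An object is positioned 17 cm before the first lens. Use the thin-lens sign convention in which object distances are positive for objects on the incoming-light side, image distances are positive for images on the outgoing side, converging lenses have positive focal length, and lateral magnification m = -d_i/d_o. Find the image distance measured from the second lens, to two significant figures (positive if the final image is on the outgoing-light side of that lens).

First lens: d_i1 = 1/(1/4.5 - 1/17) = 6.120 cm.
That image sits 38.380 cm in front of the second lens, so d_o2 = 38.380 cm.
Second lens: d_i2 = 1/(1/20.5 - 1/(38.380)) = 44.004 cm.

44 cm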